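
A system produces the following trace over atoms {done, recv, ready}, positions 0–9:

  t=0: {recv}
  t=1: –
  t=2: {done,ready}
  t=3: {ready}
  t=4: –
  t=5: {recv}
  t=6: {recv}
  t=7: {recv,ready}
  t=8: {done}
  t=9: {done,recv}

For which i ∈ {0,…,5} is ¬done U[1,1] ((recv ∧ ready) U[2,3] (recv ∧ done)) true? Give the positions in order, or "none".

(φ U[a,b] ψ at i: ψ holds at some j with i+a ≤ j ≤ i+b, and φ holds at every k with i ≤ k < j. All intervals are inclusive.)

none

Evaluate at each i in [0,5]:
  i=0: ✗ (no rhs in [1,1])
  i=1: ✗ (no rhs in [2,2])
  i=2: ✗ (no rhs in [3,3])
  i=3: ✗ (no rhs in [4,4])
  i=4: ✗ (no rhs in [5,5])
  i=5: ✗ (no rhs in [6,6])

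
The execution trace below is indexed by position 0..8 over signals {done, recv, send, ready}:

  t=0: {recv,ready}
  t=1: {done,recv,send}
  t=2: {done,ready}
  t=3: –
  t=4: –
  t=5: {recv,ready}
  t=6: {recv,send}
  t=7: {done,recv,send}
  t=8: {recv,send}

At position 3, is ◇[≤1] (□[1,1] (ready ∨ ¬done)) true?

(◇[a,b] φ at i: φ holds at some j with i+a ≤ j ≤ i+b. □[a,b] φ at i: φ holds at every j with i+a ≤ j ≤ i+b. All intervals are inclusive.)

Check □[1,1] (ready ∨ ¬done) at each j in [3,4]:
  j=3: holds on [4,4]
  j=4: holds on [5,5]
Found at j=3 → formula holds.

Holds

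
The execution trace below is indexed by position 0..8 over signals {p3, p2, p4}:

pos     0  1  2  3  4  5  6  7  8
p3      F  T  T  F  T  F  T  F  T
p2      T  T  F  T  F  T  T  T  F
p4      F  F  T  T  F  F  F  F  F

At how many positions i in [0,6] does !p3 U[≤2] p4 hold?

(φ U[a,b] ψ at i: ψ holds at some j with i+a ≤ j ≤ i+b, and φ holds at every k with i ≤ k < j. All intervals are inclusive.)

Evaluate at each i in [0,6]:
  i=0: ✗ (lhs fails at k=1 before rhs at j=2)
  i=1: ✗ (lhs fails at k=1 before rhs at j=2)
  i=2: ✓ (rhs at j=2)
  i=3: ✓ (rhs at j=3)
  i=4: ✗ (no rhs in [4,6])
  i=5: ✗ (no rhs in [5,7])
  i=6: ✗ (no rhs in [6,8])
Positions where it holds: {2, 3} → 2.

2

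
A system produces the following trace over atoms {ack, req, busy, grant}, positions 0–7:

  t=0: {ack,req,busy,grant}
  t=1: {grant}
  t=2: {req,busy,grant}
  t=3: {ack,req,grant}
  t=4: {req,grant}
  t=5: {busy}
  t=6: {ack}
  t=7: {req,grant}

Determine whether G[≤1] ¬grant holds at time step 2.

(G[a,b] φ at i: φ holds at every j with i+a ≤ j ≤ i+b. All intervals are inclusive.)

Check ¬grant at every j in [2,3]:
  j=2: false
  j=3: false
Fails at j=2 → formula fails.

No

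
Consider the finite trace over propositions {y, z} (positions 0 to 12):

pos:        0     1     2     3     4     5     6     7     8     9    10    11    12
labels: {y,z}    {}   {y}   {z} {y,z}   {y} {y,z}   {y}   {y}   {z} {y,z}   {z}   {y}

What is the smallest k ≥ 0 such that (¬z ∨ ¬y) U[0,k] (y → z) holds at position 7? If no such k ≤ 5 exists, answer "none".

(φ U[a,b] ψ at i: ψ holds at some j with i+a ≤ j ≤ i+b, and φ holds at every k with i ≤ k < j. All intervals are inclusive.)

Need earliest j ≥ 7 with (y → z), and (¬z ∨ ¬y) at every k in [7,j-1].
  j=7: rhs fails.
  j=8: rhs fails.
  j=9: rhs holds; lhs holds on [7,8]. k = 2.

2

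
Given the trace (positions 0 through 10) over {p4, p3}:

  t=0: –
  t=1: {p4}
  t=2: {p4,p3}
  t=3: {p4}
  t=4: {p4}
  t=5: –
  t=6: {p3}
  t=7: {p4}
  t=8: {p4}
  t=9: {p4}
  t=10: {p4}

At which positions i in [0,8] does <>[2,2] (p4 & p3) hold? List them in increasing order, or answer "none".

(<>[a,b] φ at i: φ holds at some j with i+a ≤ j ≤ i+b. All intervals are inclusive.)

0

Evaluate at each i in [0,8]:
  i=0: ✓ (witness j=2)
  i=1: ✗ (none in [3,3])
  i=2: ✗ (none in [4,4])
  i=3: ✗ (none in [5,5])
  i=4: ✗ (none in [6,6])
  i=5: ✗ (none in [7,7])
  i=6: ✗ (none in [8,8])
  i=7: ✗ (none in [9,9])
  i=8: ✗ (none in [10,10])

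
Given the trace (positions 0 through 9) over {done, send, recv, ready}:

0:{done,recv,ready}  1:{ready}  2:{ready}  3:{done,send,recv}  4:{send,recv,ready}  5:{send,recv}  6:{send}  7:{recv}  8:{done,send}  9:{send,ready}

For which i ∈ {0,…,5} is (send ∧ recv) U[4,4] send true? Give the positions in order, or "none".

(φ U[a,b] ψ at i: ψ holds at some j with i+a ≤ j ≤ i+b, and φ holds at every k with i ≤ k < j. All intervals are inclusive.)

Evaluate at each i in [0,5]:
  i=0: ✗ (lhs fails at k=0 before rhs at j=4)
  i=1: ✗ (lhs fails at k=1 before rhs at j=5)
  i=2: ✗ (lhs fails at k=2 before rhs at j=6)
  i=3: ✗ (no rhs in [7,7])
  i=4: ✗ (lhs fails at k=6 before rhs at j=8)
  i=5: ✗ (lhs fails at k=6 before rhs at j=9)

none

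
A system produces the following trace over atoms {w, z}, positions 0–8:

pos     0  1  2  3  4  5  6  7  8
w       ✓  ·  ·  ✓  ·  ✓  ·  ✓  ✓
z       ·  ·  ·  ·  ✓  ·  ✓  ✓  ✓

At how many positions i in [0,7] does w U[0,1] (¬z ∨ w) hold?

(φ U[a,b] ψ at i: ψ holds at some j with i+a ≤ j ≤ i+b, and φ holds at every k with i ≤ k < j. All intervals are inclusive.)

Evaluate at each i in [0,7]:
  i=0: ✓ (rhs at j=0)
  i=1: ✓ (rhs at j=1)
  i=2: ✓ (rhs at j=2)
  i=3: ✓ (rhs at j=3)
  i=4: ✗ (lhs fails at k=4 before rhs at j=5)
  i=5: ✓ (rhs at j=5)
  i=6: ✗ (lhs fails at k=6 before rhs at j=7)
  i=7: ✓ (rhs at j=7)
Positions where it holds: {0, 1, 2, 3, 5, 7} → 6.

6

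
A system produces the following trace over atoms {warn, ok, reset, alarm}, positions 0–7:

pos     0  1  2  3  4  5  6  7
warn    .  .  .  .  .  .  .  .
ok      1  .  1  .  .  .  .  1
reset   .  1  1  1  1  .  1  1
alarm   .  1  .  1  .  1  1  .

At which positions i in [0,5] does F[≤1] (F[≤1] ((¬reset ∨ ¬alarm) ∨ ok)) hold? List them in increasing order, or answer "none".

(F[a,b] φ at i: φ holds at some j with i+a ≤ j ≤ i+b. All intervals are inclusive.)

Evaluate at each i in [0,5]:
  i=0: ✓ (witness j=0)
  i=1: ✓ (witness j=1)
  i=2: ✓ (witness j=2)
  i=3: ✓ (witness j=3)
  i=4: ✓ (witness j=4)
  i=5: ✓ (witness j=5)

0, 1, 2, 3, 4, 5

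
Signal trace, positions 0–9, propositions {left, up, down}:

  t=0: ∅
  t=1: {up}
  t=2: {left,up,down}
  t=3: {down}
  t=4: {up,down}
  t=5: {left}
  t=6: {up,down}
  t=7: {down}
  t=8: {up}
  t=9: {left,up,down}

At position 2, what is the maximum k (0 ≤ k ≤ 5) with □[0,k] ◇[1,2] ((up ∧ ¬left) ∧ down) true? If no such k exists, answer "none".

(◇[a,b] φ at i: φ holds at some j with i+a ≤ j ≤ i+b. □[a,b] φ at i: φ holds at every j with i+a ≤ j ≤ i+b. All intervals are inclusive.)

3

◇[1,2] ((up ∧ ¬left) ∧ down) must hold from j=2 onward; find where it first fails.
  j=2: holds
  j=3: holds
  j=4: holds
  j=5: holds
  j=6: fails
Holds on [2,5], so largest k = 3.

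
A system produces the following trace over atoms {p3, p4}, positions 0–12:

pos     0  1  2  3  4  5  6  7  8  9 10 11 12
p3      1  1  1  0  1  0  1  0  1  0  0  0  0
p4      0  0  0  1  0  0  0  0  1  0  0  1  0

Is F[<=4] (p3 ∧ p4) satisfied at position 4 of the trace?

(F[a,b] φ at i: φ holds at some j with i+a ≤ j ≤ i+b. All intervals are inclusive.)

Check (p3 ∧ p4) at each j in [4,8]:
  j=4: false
  j=5: false
  j=6: false
  j=7: false
  j=8: true
Found at j=8 → formula holds.

Holds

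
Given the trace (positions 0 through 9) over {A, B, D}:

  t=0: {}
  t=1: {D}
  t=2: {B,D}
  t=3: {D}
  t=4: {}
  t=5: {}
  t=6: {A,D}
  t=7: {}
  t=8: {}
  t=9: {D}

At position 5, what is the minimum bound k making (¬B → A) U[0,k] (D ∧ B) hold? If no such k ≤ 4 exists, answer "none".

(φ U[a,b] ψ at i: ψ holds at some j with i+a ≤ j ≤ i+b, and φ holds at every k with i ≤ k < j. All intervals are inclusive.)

none

Need earliest j ≥ 5 with (D ∧ B), and (¬B → A) at every k in [5,j-1].
  j=5: rhs fails.
  j=6: rhs fails.
  j=7: rhs fails.
  j=8: rhs fails.
  j=9: rhs fails.
No witness within the range → none.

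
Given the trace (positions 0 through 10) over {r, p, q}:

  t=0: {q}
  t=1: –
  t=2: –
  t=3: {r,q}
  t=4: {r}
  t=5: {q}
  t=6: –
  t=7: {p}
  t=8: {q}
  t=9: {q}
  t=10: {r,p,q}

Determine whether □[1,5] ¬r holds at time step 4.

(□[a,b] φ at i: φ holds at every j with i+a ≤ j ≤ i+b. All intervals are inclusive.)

Check ¬r at every j in [5,9]:
  j=5: true
  j=6: true
  j=7: true
  j=8: true
  j=9: true
All positions satisfy it → formula holds.

True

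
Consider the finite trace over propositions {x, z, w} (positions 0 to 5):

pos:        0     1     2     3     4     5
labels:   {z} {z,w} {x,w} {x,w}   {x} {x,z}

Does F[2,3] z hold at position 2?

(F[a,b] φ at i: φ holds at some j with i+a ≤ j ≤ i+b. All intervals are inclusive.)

Check z at each j in [4,5]:
  j=4: false
  j=5: true
Found at j=5 → formula holds.

True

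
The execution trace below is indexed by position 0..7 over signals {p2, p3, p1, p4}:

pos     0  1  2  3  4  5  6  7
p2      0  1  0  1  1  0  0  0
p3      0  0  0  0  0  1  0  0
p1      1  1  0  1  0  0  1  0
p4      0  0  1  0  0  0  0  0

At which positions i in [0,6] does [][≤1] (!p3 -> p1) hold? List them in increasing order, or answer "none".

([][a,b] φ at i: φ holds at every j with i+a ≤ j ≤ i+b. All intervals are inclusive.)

Evaluate at each i in [0,6]:
  i=0: ✓ (all of [0,1])
  i=1: ✗ (fails at j=2)
  i=2: ✗ (fails at j=2)
  i=3: ✗ (fails at j=4)
  i=4: ✗ (fails at j=4)
  i=5: ✓ (all of [5,6])
  i=6: ✗ (fails at j=7)

0, 5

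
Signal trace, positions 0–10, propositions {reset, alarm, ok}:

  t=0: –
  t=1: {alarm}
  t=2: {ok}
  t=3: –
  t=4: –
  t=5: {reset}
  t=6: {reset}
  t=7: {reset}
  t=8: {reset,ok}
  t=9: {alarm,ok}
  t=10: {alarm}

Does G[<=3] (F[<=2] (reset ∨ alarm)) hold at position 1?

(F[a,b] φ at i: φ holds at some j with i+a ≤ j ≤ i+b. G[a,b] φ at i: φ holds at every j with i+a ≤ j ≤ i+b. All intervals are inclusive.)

False

Check F[<=2] (reset ∨ alarm) at every j in [1,4]:
  j=1: holds (witness at 1)
  j=2: fails (none in [2,4])
  j=3: holds (witness at 5)
  j=4: holds (witness at 5)
Fails at j=2 → formula fails.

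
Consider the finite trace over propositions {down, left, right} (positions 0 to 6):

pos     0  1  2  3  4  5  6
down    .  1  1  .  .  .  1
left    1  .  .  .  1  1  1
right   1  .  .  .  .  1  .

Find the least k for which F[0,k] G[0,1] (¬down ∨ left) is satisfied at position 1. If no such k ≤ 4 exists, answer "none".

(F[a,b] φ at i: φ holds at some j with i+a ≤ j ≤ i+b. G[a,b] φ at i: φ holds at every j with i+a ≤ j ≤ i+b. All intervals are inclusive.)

Scan j = 1,2,… for G[0,1] (¬down ∨ left):
  j=1: fails
  j=2: fails
  j=3: holds
First hit at j=3, so smallest k = 3-1 = 2.

2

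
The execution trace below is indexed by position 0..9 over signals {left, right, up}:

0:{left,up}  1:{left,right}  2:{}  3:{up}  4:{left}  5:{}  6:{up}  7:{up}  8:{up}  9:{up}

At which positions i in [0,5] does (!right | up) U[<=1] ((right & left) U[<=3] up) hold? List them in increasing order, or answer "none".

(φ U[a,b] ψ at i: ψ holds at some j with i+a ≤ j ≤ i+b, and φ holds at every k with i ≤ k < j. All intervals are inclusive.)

0, 2, 3, 5

Evaluate at each i in [0,5]:
  i=0: ✓ (rhs at j=0)
  i=1: ✗ (no rhs in [1,2])
  i=2: ✓ (rhs at j=3; lhs holds on [2,2])
  i=3: ✓ (rhs at j=3)
  i=4: ✗ (no rhs in [4,5])
  i=5: ✓ (rhs at j=6; lhs holds on [5,5])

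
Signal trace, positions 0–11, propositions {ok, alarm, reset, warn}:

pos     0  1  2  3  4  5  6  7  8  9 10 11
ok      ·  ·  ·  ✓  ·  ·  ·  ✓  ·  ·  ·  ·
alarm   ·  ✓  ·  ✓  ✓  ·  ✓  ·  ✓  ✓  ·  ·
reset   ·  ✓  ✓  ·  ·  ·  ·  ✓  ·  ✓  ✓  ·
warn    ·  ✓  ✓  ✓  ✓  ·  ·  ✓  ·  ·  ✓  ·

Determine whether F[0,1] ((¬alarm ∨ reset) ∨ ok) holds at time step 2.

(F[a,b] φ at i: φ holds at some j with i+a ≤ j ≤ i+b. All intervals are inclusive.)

True

Check ((¬alarm ∨ reset) ∨ ok) at each j in [2,3]:
  j=2: true
  j=3: true
Found at j=2 → formula holds.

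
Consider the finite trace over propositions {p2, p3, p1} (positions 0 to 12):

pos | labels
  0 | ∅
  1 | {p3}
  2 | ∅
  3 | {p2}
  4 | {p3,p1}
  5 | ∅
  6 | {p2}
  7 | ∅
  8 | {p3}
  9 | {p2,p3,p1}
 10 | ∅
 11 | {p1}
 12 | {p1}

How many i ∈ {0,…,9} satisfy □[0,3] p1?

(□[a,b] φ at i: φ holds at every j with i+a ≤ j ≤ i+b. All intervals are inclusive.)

0

Evaluate at each i in [0,9]:
  i=0: ✗ (fails at j=0)
  i=1: ✗ (fails at j=1)
  i=2: ✗ (fails at j=2)
  i=3: ✗ (fails at j=3)
  i=4: ✗ (fails at j=5)
  i=5: ✗ (fails at j=5)
  i=6: ✗ (fails at j=6)
  i=7: ✗ (fails at j=7)
  i=8: ✗ (fails at j=8)
  i=9: ✗ (fails at j=10)
Positions where it holds: {} → 0.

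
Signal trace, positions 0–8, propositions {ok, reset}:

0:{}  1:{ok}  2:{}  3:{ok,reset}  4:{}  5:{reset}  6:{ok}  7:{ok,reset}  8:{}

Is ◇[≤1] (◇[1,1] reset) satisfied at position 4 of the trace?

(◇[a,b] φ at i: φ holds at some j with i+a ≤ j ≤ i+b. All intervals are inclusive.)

Check ◇[1,1] reset at each j in [4,5]:
  j=4: holds (witness at 5)
  j=5: fails (none in [6,6])
Found at j=4 → formula holds.

True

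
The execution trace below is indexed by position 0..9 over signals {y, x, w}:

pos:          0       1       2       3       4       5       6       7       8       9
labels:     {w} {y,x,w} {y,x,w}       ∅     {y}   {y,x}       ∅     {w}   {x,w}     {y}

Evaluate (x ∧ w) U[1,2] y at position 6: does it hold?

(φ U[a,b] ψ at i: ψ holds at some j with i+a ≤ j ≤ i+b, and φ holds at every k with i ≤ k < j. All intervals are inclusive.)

False

Need some j in [7,8] with y, and (x ∧ w) at every k in [6,j-1].
  j=7: y false.
  j=8: y false.
No j in the window works → until fails.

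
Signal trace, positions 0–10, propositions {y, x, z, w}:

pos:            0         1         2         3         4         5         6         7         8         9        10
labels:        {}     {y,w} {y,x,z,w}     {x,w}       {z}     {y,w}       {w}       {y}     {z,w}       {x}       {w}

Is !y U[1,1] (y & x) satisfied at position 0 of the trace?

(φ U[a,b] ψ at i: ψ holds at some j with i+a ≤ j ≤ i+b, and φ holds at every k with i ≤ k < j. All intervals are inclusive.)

False

Need some j in [1,1] with (y & x), and !y at every k in [0,j-1].
  j=1: (y & x) false.
No j in the window works → until fails.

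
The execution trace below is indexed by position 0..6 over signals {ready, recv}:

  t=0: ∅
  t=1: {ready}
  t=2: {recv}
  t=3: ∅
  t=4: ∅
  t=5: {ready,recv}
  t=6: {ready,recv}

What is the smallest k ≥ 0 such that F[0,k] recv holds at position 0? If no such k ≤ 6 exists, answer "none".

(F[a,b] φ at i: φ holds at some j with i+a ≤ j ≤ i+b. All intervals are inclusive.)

2

Scan j = 0,1,… for recv:
  j=0: fails
  j=1: fails
  j=2: holds
First hit at j=2, so smallest k = 2-0 = 2.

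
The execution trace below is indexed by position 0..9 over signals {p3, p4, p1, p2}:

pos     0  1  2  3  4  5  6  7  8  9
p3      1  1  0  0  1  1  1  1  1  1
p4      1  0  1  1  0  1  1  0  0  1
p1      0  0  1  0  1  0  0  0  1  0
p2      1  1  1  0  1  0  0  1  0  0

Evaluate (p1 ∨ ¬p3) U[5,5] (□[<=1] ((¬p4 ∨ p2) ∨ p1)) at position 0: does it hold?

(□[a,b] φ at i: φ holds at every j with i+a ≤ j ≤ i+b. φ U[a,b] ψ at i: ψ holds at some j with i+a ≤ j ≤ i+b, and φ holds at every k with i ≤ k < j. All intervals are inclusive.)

Does not hold

Need some j in [5,5] with □[<=1] ((¬p4 ∨ p2) ∨ p1), and (p1 ∨ ¬p3) at every k in [0,j-1].
  j=5: □[<=1] ((¬p4 ∨ p2) ∨ p1) — fails at 5.
No j in the window works → until fails.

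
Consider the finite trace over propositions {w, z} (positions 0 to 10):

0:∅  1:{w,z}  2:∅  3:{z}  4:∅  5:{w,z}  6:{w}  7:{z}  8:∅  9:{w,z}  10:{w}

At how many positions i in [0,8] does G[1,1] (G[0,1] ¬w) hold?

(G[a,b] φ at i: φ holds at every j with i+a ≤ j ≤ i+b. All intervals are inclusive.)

3

Evaluate at each i in [0,8]:
  i=0: ✗ (fails at j=1)
  i=1: ✓ (all of [2,2])
  i=2: ✓ (all of [3,3])
  i=3: ✗ (fails at j=4)
  i=4: ✗ (fails at j=5)
  i=5: ✗ (fails at j=6)
  i=6: ✓ (all of [7,7])
  i=7: ✗ (fails at j=8)
  i=8: ✗ (fails at j=9)
Positions where it holds: {1, 2, 6} → 3.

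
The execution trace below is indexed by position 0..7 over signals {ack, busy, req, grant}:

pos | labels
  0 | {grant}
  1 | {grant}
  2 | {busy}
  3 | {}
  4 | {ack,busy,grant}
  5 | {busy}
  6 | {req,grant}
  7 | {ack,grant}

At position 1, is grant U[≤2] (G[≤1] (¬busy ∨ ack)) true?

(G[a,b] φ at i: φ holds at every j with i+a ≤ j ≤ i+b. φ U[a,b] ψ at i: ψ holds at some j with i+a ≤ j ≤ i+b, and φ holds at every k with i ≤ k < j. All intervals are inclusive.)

Does not hold

Need some j in [1,3] with G[≤1] (¬busy ∨ ack), and grant at every k in [1,j-1].
  j=1: G[≤1] (¬busy ∨ ack) — fails at 2.
  j=2: G[≤1] (¬busy ∨ ack) — fails at 2.
  j=3: G[≤1] (¬busy ∨ ack) holds, but grant fails at k=2 → not this j.
No j in the window works → until fails.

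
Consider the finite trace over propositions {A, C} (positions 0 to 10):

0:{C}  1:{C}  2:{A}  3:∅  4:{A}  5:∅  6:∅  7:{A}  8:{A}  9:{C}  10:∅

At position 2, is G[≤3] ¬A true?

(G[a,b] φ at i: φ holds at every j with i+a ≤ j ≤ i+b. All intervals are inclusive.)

Check ¬A at every j in [2,5]:
  j=2: false
  j=3: true
  j=4: false
  j=5: true
Fails at j=2 → formula fails.

False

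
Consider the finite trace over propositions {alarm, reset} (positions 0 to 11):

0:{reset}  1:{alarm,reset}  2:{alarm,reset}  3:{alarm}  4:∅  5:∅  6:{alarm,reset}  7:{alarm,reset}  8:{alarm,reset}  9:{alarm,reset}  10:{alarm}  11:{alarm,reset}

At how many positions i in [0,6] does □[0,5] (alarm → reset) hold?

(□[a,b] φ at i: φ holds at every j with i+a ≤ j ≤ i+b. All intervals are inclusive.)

1

Evaluate at each i in [0,6]:
  i=0: ✗ (fails at j=3)
  i=1: ✗ (fails at j=3)
  i=2: ✗ (fails at j=3)
  i=3: ✗ (fails at j=3)
  i=4: ✓ (all of [4,9])
  i=5: ✗ (fails at j=10)
  i=6: ✗ (fails at j=10)
Positions where it holds: {4} → 1.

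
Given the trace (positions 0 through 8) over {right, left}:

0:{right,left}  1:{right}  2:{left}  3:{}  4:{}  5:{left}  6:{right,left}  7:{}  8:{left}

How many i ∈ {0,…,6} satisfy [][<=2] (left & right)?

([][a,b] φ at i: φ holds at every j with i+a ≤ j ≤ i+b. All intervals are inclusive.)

0

Evaluate at each i in [0,6]:
  i=0: ✗ (fails at j=1)
  i=1: ✗ (fails at j=1)
  i=2: ✗ (fails at j=2)
  i=3: ✗ (fails at j=3)
  i=4: ✗ (fails at j=4)
  i=5: ✗ (fails at j=5)
  i=6: ✗ (fails at j=7)
Positions where it holds: {} → 0.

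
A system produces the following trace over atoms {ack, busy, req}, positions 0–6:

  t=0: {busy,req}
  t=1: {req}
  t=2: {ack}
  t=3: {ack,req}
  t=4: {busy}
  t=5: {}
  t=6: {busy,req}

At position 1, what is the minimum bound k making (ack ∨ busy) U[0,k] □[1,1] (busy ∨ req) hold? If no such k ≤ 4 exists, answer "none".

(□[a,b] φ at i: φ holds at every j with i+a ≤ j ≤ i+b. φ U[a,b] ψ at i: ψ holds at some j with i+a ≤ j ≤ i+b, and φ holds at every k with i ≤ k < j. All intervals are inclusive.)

Need earliest j ≥ 1 with □[1,1] (busy ∨ req), and (ack ∨ busy) at every k in [1,j-1].
  j=1: rhs fails.
  j=2: rhs holds but lhs fails at k=1.
  j=3: rhs holds but lhs fails at k=1.
  j=4: rhs fails.
  j=5: rhs holds but lhs fails at k=1.
No witness within the range → none.

none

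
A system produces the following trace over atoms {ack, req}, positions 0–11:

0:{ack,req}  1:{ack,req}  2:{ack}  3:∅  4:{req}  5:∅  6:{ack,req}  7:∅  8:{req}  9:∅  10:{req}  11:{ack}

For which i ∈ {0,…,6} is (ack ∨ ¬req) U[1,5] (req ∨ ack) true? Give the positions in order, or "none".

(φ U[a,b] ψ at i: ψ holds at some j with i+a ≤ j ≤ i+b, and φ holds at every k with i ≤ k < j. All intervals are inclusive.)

Evaluate at each i in [0,6]:
  i=0: ✓ (rhs at j=1; lhs holds on [0,0])
  i=1: ✓ (rhs at j=2; lhs holds on [1,1])
  i=2: ✓ (rhs at j=4; lhs holds on [2,3])
  i=3: ✓ (rhs at j=4; lhs holds on [3,3])
  i=4: ✗ (lhs fails at k=4 before rhs at j=6)
  i=5: ✓ (rhs at j=6; lhs holds on [5,5])
  i=6: ✓ (rhs at j=8; lhs holds on [6,7])

0, 1, 2, 3, 5, 6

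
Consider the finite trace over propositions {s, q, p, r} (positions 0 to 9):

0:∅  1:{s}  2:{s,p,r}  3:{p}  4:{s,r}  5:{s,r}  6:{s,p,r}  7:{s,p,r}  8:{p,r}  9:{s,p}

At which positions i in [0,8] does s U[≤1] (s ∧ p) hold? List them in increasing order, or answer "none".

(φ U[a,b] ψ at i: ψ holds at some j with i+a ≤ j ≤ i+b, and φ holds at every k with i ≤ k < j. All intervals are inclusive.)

Evaluate at each i in [0,8]:
  i=0: ✗ (no rhs in [0,1])
  i=1: ✓ (rhs at j=2; lhs holds on [1,1])
  i=2: ✓ (rhs at j=2)
  i=3: ✗ (no rhs in [3,4])
  i=4: ✗ (no rhs in [4,5])
  i=5: ✓ (rhs at j=6; lhs holds on [5,5])
  i=6: ✓ (rhs at j=6)
  i=7: ✓ (rhs at j=7)
  i=8: ✗ (lhs fails at k=8 before rhs at j=9)

1, 2, 5, 6, 7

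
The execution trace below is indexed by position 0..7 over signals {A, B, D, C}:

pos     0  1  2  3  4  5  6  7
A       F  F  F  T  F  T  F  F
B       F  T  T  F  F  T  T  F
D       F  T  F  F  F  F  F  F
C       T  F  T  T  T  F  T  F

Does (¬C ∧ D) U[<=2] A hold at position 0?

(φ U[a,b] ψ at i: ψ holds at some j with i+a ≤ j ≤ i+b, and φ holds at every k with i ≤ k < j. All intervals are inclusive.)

No

Need some j in [0,2] with A, and (¬C ∧ D) at every k in [0,j-1].
  j=0: A false.
  j=1: A false.
  j=2: A false.
No j in the window works → until fails.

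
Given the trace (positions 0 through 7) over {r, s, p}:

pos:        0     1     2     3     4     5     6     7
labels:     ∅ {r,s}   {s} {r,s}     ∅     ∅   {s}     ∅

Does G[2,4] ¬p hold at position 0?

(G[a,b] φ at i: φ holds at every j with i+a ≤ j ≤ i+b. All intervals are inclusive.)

Holds

Check ¬p at every j in [2,4]:
  j=2: true
  j=3: true
  j=4: true
All positions satisfy it → formula holds.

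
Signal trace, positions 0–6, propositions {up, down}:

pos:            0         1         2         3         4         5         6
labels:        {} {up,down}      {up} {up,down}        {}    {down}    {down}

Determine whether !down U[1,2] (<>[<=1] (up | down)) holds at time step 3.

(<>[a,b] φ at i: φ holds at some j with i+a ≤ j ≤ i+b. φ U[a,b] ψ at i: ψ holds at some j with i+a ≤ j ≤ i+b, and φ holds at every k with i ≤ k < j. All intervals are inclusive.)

Need some j in [4,5] with <>[<=1] (up | down), and !down at every k in [3,j-1].
  j=4: <>[<=1] (up | down) holds, but !down fails at k=3 → not this j.
  j=5: <>[<=1] (up | down) holds, but !down fails at k=3 → not this j.
No j in the window works → until fails.

No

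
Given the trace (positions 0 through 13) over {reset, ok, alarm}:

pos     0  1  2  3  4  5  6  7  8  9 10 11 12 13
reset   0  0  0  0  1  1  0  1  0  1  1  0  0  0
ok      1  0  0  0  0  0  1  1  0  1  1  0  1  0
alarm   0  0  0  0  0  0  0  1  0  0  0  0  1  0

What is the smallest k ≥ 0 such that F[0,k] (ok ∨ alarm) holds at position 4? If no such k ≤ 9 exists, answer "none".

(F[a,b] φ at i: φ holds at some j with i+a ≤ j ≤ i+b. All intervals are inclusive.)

Scan j = 4,5,… for (ok ∨ alarm):
  j=4: fails
  j=5: fails
  j=6: holds
First hit at j=6, so smallest k = 6-4 = 2.

2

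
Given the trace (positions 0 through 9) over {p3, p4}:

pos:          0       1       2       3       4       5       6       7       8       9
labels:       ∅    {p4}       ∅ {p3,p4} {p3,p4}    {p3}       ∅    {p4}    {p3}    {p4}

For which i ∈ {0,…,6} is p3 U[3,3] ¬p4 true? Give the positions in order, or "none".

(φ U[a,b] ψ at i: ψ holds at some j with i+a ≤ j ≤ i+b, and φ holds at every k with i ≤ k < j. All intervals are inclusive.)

3

Evaluate at each i in [0,6]:
  i=0: ✗ (no rhs in [3,3])
  i=1: ✗ (no rhs in [4,4])
  i=2: ✗ (lhs fails at k=2 before rhs at j=5)
  i=3: ✓ (rhs at j=6; lhs holds on [3,5])
  i=4: ✗ (no rhs in [7,7])
  i=5: ✗ (lhs fails at k=6 before rhs at j=8)
  i=6: ✗ (no rhs in [9,9])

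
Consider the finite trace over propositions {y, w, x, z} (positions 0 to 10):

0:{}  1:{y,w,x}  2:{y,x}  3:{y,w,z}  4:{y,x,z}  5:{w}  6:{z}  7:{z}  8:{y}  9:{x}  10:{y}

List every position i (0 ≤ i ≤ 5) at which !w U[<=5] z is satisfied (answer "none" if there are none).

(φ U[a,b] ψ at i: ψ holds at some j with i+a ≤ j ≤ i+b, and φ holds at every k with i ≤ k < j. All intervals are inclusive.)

Evaluate at each i in [0,5]:
  i=0: ✗ (lhs fails at k=1 before rhs at j=3)
  i=1: ✗ (lhs fails at k=1 before rhs at j=3)
  i=2: ✓ (rhs at j=3; lhs holds on [2,2])
  i=3: ✓ (rhs at j=3)
  i=4: ✓ (rhs at j=4)
  i=5: ✗ (lhs fails at k=5 before rhs at j=6)

2, 3, 4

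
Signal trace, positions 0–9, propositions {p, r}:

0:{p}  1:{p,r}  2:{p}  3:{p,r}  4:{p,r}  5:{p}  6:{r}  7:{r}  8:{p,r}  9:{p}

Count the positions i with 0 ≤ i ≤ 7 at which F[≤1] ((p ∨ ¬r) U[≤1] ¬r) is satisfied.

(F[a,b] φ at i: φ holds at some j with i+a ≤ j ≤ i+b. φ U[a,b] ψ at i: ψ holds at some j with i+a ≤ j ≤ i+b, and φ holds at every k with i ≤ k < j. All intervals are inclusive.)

7

Evaluate at each i in [0,7]:
  i=0: ✓ (witness j=0)
  i=1: ✓ (witness j=1)
  i=2: ✓ (witness j=2)
  i=3: ✓ (witness j=4)
  i=4: ✓ (witness j=4)
  i=5: ✓ (witness j=5)
  i=6: ✗ (none in [6,7])
  i=7: ✓ (witness j=8)
Positions where it holds: {0, 1, 2, 3, 4, 5, 7} → 7.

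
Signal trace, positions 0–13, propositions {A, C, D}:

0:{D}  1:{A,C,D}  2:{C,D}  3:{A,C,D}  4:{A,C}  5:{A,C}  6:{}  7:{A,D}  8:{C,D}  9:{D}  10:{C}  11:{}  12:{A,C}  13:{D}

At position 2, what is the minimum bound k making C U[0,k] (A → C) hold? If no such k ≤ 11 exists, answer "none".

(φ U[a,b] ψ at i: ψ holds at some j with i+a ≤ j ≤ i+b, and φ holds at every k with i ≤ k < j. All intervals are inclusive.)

Need earliest j ≥ 2 with (A → C), and C at every k in [2,j-1].
  j=2: rhs holds (empty prefix). k = 0.

0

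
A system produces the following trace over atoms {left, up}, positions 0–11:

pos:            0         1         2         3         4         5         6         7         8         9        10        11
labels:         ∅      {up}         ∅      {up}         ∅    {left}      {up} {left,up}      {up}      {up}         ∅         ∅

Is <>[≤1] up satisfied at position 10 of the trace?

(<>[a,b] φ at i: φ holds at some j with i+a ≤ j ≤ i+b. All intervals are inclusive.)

Check up at each j in [10,11]:
  j=10: false
  j=11: false
No position in the window satisfies it → formula fails.

Does not hold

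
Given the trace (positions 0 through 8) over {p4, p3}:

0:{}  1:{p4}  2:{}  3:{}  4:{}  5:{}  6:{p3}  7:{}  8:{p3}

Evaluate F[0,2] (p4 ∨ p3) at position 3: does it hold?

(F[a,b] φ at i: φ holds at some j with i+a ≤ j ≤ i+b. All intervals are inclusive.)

Does not hold

Check (p4 ∨ p3) at each j in [3,5]:
  j=3: false
  j=4: false
  j=5: false
No position in the window satisfies it → formula fails.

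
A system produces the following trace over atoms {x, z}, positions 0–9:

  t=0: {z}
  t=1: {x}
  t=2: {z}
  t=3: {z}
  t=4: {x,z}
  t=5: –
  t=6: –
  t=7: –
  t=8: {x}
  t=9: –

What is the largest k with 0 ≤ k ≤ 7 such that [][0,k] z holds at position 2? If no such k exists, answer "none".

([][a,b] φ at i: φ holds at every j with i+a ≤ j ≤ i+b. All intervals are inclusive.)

2

z must hold from j=2 onward; find where it first fails.
  j=2: holds
  j=3: holds
  j=4: holds
  j=5: fails
Holds on [2,4], so largest k = 2.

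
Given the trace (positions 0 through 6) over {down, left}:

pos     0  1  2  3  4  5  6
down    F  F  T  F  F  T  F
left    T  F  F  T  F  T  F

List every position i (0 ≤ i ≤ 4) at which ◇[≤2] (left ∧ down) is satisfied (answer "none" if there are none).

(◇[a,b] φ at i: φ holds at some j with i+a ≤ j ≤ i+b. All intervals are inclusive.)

Evaluate at each i in [0,4]:
  i=0: ✗ (none in [0,2])
  i=1: ✗ (none in [1,3])
  i=2: ✗ (none in [2,4])
  i=3: ✓ (witness j=5)
  i=4: ✓ (witness j=5)

3, 4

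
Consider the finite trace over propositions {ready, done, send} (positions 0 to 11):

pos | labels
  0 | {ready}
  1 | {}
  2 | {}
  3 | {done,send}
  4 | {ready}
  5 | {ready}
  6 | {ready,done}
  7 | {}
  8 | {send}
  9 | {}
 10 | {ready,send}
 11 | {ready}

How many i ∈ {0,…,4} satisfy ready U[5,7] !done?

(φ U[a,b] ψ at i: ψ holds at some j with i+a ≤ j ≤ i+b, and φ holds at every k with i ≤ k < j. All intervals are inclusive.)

0

Evaluate at each i in [0,4]:
  i=0: ✗ (lhs fails at k=1 before rhs at j=5)
  i=1: ✗ (lhs fails at k=1 before rhs at j=7)
  i=2: ✗ (lhs fails at k=2 before rhs at j=7)
  i=3: ✗ (lhs fails at k=3 before rhs at j=8)
  i=4: ✗ (lhs fails at k=7 before rhs at j=9)
Positions where it holds: {} → 0.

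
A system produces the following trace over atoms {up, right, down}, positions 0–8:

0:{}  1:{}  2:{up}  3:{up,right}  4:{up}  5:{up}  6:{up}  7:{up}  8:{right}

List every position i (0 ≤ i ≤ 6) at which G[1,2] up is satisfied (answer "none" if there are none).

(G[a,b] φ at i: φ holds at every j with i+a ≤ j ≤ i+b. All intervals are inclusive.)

Evaluate at each i in [0,6]:
  i=0: ✗ (fails at j=1)
  i=1: ✓ (all of [2,3])
  i=2: ✓ (all of [3,4])
  i=3: ✓ (all of [4,5])
  i=4: ✓ (all of [5,6])
  i=5: ✓ (all of [6,7])
  i=6: ✗ (fails at j=8)

1, 2, 3, 4, 5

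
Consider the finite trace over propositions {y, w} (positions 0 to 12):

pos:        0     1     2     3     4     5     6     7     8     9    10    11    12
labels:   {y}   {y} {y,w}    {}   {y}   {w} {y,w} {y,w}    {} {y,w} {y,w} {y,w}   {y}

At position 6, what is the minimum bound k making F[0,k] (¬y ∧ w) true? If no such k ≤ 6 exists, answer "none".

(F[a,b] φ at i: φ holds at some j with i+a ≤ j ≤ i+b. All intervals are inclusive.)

none

Scan j = 6,7,… for (¬y ∧ w):
  j=6: fails
  j=7: fails
  j=8: fails
  j=9: fails
  j=10: fails
  j=11: fails
  j=12: fails
No j in [6,12] satisfies it → none.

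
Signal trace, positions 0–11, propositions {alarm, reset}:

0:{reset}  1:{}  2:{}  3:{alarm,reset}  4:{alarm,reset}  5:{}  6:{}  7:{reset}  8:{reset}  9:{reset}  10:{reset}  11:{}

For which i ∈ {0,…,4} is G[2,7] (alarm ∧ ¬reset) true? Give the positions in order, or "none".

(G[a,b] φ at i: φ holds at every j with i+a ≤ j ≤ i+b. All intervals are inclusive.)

Evaluate at each i in [0,4]:
  i=0: ✗ (fails at j=2)
  i=1: ✗ (fails at j=3)
  i=2: ✗ (fails at j=4)
  i=3: ✗ (fails at j=5)
  i=4: ✗ (fails at j=6)

none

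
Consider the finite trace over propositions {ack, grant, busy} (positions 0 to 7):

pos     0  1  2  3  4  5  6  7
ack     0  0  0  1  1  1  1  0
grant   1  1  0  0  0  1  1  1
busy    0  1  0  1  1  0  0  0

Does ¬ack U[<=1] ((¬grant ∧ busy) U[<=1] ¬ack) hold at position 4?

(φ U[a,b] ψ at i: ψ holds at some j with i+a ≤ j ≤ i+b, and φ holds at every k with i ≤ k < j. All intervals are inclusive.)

Need some j in [4,5] with ((¬grant ∧ busy) U[<=1] ¬ack), and ¬ack at every k in [4,j-1].
  j=4: ((¬grant ∧ busy) U[<=1] ¬ack) — fails.
  j=5: ((¬grant ∧ busy) U[<=1] ¬ack) — fails.
No j in the window works → until fails.

No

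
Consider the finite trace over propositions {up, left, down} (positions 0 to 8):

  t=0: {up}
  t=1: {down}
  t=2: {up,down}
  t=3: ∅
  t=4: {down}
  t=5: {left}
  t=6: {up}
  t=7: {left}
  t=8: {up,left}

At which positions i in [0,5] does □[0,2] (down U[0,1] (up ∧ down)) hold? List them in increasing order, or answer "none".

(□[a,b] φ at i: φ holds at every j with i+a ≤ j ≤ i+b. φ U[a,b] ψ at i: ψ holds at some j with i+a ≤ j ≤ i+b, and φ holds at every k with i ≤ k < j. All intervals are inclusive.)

none

Evaluate at each i in [0,5]:
  i=0: ✗ (fails at j=0)
  i=1: ✗ (fails at j=3)
  i=2: ✗ (fails at j=3)
  i=3: ✗ (fails at j=3)
  i=4: ✗ (fails at j=4)
  i=5: ✗ (fails at j=5)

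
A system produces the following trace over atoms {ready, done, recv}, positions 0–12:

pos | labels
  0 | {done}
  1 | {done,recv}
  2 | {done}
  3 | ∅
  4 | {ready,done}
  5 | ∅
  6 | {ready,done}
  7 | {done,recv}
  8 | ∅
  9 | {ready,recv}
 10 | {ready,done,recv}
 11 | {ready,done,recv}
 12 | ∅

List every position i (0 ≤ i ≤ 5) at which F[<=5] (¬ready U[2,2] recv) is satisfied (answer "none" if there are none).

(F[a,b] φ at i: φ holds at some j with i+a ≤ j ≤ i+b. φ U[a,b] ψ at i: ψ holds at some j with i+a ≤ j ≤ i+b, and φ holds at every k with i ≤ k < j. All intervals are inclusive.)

2, 3, 4, 5

Evaluate at each i in [0,5]:
  i=0: ✗ (none in [0,5])
  i=1: ✗ (none in [1,6])
  i=2: ✓ (witness j=7)
  i=3: ✓ (witness j=7)
  i=4: ✓ (witness j=7)
  i=5: ✓ (witness j=7)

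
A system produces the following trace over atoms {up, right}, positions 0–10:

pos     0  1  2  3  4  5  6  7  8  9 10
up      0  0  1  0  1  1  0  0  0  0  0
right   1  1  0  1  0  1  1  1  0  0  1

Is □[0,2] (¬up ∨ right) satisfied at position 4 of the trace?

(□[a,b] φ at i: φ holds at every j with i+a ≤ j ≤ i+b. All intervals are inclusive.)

False

Check (¬up ∨ right) at every j in [4,6]:
  j=4: false
  j=5: true
  j=6: true
Fails at j=4 → formula fails.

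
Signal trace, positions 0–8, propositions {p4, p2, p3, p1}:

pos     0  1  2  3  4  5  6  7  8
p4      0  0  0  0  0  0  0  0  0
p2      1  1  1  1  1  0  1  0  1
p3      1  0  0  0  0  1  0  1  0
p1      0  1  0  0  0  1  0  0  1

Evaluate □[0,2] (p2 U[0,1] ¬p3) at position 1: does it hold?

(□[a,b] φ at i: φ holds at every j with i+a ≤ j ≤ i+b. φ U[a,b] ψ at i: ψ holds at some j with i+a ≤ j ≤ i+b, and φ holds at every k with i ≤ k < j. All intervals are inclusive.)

Check (p2 U[0,1] ¬p3) at every j in [1,3]:
  j=1: holds
  j=2: holds
  j=3: holds
All positions satisfy it → formula holds.

Holds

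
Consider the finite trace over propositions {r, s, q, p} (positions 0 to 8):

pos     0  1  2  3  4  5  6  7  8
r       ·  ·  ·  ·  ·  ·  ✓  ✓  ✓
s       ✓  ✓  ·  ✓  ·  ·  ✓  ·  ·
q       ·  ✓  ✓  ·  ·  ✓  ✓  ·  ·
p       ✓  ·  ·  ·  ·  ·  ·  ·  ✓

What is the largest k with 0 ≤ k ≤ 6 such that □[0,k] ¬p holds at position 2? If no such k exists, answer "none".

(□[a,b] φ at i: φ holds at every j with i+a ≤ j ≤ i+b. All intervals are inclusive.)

¬p must hold from j=2 onward; find where it first fails.
  j=2: holds
  j=3: holds
  j=4: holds
  j=5: holds
  j=6: holds
  j=7: holds
  j=8: fails
Holds on [2,7], so largest k = 5.

5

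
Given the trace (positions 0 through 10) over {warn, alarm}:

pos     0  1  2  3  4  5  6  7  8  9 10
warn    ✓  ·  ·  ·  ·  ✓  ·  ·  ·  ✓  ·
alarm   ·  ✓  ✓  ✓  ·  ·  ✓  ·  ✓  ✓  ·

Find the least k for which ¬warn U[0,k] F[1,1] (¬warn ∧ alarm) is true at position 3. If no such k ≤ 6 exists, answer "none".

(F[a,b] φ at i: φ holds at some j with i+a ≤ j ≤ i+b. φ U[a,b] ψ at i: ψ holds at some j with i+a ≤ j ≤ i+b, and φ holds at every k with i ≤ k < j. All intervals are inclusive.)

Need earliest j ≥ 3 with F[1,1] (¬warn ∧ alarm), and ¬warn at every k in [3,j-1].
  j=3: rhs fails.
  j=4: rhs fails.
  j=5: rhs holds; lhs holds on [3,4]. k = 2.

2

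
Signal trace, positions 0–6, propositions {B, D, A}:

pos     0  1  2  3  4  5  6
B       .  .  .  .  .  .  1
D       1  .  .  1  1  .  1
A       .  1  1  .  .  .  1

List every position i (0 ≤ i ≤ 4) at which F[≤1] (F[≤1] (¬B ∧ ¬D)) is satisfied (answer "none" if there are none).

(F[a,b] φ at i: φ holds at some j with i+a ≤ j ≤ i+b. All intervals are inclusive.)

Evaluate at each i in [0,4]:
  i=0: ✓ (witness j=0)
  i=1: ✓ (witness j=1)
  i=2: ✓ (witness j=2)
  i=3: ✓ (witness j=4)
  i=4: ✓ (witness j=4)

0, 1, 2, 3, 4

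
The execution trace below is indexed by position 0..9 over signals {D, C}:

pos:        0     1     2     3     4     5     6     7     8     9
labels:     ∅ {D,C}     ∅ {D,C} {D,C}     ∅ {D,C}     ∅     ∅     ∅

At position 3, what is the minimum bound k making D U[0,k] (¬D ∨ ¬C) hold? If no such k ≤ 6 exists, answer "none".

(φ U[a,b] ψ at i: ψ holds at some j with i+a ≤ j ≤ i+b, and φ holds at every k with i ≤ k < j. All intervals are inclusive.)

2

Need earliest j ≥ 3 with (¬D ∨ ¬C), and D at every k in [3,j-1].
  j=3: rhs fails.
  j=4: rhs fails.
  j=5: rhs holds; lhs holds on [3,4]. k = 2.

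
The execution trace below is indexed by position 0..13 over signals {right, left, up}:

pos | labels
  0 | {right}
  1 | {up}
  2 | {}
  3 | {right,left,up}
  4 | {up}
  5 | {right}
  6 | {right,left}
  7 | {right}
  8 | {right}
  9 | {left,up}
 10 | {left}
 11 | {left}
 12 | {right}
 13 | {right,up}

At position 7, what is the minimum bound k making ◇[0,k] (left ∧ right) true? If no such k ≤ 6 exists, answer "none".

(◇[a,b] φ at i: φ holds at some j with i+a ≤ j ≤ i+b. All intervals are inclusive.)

Scan j = 7,8,… for (left ∧ right):
  j=7: fails
  j=8: fails
  j=9: fails
  j=10: fails
  j=11: fails
  j=12: fails
  j=13: fails
No j in [7,13] satisfies it → none.

none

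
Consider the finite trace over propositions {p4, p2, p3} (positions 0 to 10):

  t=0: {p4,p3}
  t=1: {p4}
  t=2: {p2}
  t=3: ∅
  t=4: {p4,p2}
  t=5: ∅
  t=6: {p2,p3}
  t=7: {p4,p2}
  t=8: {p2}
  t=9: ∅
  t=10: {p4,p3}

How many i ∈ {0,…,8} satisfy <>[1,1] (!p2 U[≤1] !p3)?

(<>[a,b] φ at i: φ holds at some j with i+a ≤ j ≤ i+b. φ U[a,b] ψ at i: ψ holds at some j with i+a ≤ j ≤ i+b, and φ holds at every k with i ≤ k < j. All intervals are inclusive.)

Evaluate at each i in [0,8]:
  i=0: ✓ (witness j=1)
  i=1: ✓ (witness j=2)
  i=2: ✓ (witness j=3)
  i=3: ✓ (witness j=4)
  i=4: ✓ (witness j=5)
  i=5: ✗ (none in [6,6])
  i=6: ✓ (witness j=7)
  i=7: ✓ (witness j=8)
  i=8: ✓ (witness j=9)
Positions where it holds: {0, 1, 2, 3, 4, 6, 7, 8} → 8.

8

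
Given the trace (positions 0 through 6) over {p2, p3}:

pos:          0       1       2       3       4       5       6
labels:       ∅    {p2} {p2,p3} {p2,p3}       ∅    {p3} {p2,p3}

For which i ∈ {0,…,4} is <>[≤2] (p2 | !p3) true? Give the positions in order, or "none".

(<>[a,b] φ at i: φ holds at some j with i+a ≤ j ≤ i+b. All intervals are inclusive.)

Evaluate at each i in [0,4]:
  i=0: ✓ (witness j=0)
  i=1: ✓ (witness j=1)
  i=2: ✓ (witness j=2)
  i=3: ✓ (witness j=3)
  i=4: ✓ (witness j=4)

0, 1, 2, 3, 4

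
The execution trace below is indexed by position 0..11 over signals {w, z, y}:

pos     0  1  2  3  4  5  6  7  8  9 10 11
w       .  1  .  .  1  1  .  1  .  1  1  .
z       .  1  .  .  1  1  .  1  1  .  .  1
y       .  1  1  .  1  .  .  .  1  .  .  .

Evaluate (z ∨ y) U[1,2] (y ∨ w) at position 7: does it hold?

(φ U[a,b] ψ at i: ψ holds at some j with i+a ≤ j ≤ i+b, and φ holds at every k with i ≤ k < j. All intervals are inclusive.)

Need some j in [8,9] with (y ∨ w), and (z ∨ y) at every k in [7,j-1].
  j=8: (y ∨ w) holds; (z ∨ y) holds at every k in [7,7] → satisfied.

Holds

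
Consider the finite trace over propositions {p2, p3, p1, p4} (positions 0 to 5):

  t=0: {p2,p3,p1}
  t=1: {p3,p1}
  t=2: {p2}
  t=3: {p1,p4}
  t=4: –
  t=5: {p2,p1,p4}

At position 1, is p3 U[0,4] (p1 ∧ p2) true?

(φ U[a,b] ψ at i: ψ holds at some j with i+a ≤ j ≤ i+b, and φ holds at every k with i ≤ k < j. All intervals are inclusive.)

Need some j in [1,5] with (p1 ∧ p2), and p3 at every k in [1,j-1].
  j=1: (p1 ∧ p2) false.
  j=2: (p1 ∧ p2) false.
  j=3: (p1 ∧ p2) false.
  j=4: (p1 ∧ p2) false.
  j=5: (p1 ∧ p2) holds, but p3 fails at k=2 → not this j.
No j in the window works → until fails.

False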